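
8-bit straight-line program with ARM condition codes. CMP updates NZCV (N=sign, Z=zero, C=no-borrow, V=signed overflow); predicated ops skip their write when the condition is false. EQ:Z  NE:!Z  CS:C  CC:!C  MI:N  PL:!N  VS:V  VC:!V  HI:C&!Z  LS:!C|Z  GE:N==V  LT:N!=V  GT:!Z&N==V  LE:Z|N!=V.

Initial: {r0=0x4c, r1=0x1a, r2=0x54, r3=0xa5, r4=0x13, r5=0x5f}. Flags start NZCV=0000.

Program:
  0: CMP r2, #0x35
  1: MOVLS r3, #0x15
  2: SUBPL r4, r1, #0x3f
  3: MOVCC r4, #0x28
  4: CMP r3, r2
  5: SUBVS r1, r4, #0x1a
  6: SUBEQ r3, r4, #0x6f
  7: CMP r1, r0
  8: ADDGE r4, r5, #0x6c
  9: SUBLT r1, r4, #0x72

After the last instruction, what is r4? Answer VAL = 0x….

VAL = 0xdb

0: ✓ CMP  NZCV=0010
1: · MOVLS
2: ✓ SUBPL  r4←0xdb
3: · MOVCC
4: ✓ CMP  NZCV=0011
5: ✓ SUBVS  r1←0xc1
6: · SUBEQ
7: ✓ CMP  NZCV=0011
8: · ADDGE
9: ✓ SUBLT  r1←0x69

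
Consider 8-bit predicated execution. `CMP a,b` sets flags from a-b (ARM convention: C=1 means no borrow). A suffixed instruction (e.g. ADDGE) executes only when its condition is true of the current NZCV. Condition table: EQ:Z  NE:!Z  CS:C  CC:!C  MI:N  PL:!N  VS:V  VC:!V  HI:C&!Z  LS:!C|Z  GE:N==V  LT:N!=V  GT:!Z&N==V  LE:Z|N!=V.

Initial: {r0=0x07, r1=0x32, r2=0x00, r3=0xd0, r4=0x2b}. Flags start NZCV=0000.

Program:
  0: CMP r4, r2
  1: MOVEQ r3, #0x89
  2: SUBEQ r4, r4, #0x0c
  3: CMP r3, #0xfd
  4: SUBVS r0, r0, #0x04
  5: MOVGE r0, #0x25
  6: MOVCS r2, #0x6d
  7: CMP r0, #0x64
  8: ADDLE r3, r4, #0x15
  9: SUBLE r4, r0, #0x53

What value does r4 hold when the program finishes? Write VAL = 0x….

VAL = 0xb4

0: ✓ CMP  NZCV=0010
1: · MOVEQ
2: · SUBEQ
3: ✓ CMP  NZCV=1000
4: · SUBVS
5: · MOVGE
6: · MOVCS
7: ✓ CMP  NZCV=1000
8: ✓ ADDLE  r3←0x40
9: ✓ SUBLE  r4←0xb4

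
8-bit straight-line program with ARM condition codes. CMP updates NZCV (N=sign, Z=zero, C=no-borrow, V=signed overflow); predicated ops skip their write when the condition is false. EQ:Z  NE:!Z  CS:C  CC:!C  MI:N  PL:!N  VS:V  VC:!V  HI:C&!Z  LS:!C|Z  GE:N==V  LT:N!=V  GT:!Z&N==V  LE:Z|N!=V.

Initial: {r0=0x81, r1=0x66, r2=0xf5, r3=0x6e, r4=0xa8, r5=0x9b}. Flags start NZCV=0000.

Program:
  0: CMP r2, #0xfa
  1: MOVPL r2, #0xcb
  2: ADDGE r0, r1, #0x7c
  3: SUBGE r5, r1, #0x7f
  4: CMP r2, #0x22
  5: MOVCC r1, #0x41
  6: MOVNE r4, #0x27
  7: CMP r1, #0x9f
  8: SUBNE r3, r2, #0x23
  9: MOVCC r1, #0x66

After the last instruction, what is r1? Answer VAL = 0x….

VAL = 0x66

0: ✓ CMP  NZCV=1000
1: · MOVPL
2: · ADDGE
3: · SUBGE
4: ✓ CMP  NZCV=1010
5: · MOVCC
6: ✓ MOVNE  r4←0x27
7: ✓ CMP  NZCV=1001
8: ✓ SUBNE  r3←0xd2
9: ✓ MOVCC  r1←0x66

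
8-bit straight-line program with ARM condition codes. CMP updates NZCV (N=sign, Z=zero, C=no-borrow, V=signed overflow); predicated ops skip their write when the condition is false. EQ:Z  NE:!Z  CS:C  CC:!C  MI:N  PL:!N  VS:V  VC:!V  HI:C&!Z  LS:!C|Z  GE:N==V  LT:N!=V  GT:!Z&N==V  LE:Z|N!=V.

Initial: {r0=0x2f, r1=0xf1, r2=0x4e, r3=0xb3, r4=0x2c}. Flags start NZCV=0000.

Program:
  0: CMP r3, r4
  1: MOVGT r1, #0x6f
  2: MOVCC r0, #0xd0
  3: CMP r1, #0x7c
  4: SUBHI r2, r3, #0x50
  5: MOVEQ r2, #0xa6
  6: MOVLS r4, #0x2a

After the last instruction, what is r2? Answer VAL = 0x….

0: ✓ CMP  NZCV=1010
1: · MOVGT
2: · MOVCC
3: ✓ CMP  NZCV=0011
4: ✓ SUBHI  r2←0x63
5: · MOVEQ
6: · MOVLS

VAL = 0x63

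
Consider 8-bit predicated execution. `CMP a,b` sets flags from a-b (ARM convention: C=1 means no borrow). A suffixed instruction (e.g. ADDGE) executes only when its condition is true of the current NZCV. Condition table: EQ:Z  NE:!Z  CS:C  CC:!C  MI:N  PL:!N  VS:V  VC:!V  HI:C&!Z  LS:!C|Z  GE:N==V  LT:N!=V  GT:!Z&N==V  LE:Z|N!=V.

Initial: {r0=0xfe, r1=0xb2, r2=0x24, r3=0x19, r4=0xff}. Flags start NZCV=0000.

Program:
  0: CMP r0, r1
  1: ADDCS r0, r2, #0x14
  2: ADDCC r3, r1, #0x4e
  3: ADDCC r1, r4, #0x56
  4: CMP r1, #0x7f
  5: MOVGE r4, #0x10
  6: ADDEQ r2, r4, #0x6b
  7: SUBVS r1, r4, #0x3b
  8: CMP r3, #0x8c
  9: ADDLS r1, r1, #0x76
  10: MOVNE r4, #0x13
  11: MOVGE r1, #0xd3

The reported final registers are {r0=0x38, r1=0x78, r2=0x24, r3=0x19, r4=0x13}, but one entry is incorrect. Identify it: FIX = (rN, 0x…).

[0] flags=0010 → (cmp)
[1] flags=0010 CS?T → r0=0x38
[2] flags=0010 CC?F → skip
[3] flags=0010 CC?F → skip
[4] flags=0011 → (cmp)
[5] flags=0011 GE?F → skip
[6] flags=0011 EQ?F → skip
[7] flags=0011 VS?T → r1=0xc4
[8] flags=1001 → (cmp)
[9] flags=1001 LS?T → r1=0x3a
[10] flags=1001 NE?T → r4=0x13
[11] flags=1001 GE?T → r1=0xd3

FIX = (r1, 0xd3)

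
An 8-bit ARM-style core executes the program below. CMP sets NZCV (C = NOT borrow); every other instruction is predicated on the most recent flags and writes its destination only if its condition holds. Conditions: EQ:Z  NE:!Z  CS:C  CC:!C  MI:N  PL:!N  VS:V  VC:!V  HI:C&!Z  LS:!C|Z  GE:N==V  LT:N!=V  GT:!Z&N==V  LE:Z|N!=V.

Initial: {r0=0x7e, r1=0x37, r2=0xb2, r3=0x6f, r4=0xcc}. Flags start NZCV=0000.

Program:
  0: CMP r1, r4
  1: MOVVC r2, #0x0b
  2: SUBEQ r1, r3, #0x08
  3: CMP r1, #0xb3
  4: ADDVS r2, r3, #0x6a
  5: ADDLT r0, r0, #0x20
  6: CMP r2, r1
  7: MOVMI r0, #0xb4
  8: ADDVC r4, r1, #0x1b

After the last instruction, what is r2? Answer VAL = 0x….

VAL = 0xd9

[0] flags=0000 → (cmp)
[1] flags=0000 VC?T → r2=0x0b
[2] flags=0000 EQ?F → skip
[3] flags=1001 → (cmp)
[4] flags=1001 VS?T → r2=0xd9
[5] flags=1001 LT?F → skip
[6] flags=1010 → (cmp)
[7] flags=1010 MI?T → r0=0xb4
[8] flags=1010 VC?T → r4=0x52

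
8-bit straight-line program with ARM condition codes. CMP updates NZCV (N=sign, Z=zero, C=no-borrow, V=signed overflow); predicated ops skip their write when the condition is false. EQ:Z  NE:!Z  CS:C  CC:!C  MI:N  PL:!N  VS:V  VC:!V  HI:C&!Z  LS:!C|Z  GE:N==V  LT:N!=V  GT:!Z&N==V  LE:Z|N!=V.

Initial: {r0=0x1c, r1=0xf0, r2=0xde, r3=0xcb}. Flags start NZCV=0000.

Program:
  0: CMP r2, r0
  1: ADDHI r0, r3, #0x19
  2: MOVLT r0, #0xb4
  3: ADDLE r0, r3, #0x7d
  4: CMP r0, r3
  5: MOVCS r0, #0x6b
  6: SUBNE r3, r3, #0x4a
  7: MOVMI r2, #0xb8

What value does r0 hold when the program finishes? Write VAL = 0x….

VAL = 0x48

[0] flags=1010 → (cmp)
[1] flags=1010 HI?T → r0=0xe4
[2] flags=1010 LT?T → r0=0xb4
[3] flags=1010 LE?T → r0=0x48
[4] flags=0000 → (cmp)
[5] flags=0000 CS?F → skip
[6] flags=0000 NE?T → r3=0x81
[7] flags=0000 MI?F → skip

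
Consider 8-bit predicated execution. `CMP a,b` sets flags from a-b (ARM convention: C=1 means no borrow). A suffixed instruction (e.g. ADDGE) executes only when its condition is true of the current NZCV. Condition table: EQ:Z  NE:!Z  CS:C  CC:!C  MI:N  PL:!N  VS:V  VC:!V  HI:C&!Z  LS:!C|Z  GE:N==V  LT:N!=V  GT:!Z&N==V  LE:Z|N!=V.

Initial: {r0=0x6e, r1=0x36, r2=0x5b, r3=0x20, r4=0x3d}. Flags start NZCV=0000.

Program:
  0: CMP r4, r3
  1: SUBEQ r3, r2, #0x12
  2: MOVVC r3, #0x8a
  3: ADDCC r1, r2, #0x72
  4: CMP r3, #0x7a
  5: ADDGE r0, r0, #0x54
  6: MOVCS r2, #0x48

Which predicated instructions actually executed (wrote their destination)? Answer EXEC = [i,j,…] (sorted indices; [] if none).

0: ✓ CMP  NZCV=0010
1: · SUBEQ
2: ✓ MOVVC  r3←0x8a
3: · ADDCC
4: ✓ CMP  NZCV=0011
5: · ADDGE
6: ✓ MOVCS  r2←0x48

EXEC = [2,6]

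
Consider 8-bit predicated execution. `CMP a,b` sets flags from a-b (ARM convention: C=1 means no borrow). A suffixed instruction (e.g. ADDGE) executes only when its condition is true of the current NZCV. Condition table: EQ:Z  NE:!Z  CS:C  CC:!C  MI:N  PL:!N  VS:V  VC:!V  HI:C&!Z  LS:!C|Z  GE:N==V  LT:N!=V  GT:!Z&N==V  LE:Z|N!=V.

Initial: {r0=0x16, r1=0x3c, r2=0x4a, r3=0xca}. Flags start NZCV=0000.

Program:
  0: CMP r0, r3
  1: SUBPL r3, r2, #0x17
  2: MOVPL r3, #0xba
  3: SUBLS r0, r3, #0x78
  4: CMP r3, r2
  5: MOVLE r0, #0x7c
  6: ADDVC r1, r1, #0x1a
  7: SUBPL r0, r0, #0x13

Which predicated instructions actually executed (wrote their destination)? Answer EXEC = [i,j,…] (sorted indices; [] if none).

[0] flags=0000 → (cmp)
[1] flags=0000 PL?T → r3=0x33
[2] flags=0000 PL?T → r3=0xba
[3] flags=0000 LS?T → r0=0x42
[4] flags=0011 → (cmp)
[5] flags=0011 LE?T → r0=0x7c
[6] flags=0011 VC?F → skip
[7] flags=0011 PL?T → r0=0x69

EXEC = [1,2,3,5,7]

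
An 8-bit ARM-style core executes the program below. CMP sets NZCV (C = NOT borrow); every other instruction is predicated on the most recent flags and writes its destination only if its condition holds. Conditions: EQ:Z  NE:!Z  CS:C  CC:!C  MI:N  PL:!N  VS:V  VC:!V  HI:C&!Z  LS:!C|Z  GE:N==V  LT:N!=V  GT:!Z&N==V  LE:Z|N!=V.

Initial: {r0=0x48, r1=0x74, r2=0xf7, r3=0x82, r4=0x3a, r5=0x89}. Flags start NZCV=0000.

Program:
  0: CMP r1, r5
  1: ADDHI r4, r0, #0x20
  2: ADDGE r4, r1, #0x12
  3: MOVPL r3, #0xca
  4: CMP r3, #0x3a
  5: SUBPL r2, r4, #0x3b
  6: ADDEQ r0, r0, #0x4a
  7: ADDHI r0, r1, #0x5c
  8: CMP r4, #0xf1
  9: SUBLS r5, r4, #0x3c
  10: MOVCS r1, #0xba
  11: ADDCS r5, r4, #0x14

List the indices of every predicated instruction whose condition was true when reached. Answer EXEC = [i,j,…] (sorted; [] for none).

EXEC = [2,5,7,9]

0: ✓ CMP  NZCV=1001
1: · ADDHI
2: ✓ ADDGE  r4←0x86
3: · MOVPL
4: ✓ CMP  NZCV=0011
5: ✓ SUBPL  r2←0x4b
6: · ADDEQ
7: ✓ ADDHI  r0←0xd0
8: ✓ CMP  NZCV=1000
9: ✓ SUBLS  r5←0x4a
10: · MOVCS
11: · ADDCS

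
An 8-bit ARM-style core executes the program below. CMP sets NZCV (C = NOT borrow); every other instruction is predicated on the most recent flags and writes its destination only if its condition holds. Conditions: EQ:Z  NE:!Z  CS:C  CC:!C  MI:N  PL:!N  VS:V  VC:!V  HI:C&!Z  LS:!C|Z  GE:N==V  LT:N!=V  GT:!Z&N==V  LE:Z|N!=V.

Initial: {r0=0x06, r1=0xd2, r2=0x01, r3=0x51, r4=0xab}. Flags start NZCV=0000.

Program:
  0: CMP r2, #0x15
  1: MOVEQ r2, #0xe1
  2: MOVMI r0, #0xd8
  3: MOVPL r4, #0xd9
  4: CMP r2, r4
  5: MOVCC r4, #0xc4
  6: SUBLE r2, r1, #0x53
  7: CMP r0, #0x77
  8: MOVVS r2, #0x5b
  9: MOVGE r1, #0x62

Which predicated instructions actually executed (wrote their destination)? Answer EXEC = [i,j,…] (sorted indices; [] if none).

EXEC = [2,5,8]

[0] flags=1000 → (cmp)
[1] flags=1000 EQ?F → skip
[2] flags=1000 MI?T → r0=0xd8
[3] flags=1000 PL?F → skip
[4] flags=0000 → (cmp)
[5] flags=0000 CC?T → r4=0xc4
[6] flags=0000 LE?F → skip
[7] flags=0011 → (cmp)
[8] flags=0011 VS?T → r2=0x5b
[9] flags=0011 GE?F → skip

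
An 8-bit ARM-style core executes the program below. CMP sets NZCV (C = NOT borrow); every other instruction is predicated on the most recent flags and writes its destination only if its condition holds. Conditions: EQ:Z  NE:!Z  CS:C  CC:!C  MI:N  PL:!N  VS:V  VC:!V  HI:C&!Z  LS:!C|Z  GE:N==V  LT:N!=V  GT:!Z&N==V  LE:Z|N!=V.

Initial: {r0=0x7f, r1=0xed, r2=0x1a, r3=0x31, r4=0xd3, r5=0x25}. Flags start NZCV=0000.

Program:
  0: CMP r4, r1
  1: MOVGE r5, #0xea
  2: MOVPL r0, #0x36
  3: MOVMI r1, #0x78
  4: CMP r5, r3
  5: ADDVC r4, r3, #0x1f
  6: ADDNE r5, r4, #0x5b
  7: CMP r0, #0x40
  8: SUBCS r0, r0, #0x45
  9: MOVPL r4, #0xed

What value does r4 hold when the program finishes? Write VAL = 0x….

0: ✓ CMP  NZCV=1000
1: · MOVGE
2: · MOVPL
3: ✓ MOVMI  r1←0x78
4: ✓ CMP  NZCV=1000
5: ✓ ADDVC  r4←0x50
6: ✓ ADDNE  r5←0xab
7: ✓ CMP  NZCV=0010
8: ✓ SUBCS  r0←0x3a
9: ✓ MOVPL  r4←0xed

VAL = 0xed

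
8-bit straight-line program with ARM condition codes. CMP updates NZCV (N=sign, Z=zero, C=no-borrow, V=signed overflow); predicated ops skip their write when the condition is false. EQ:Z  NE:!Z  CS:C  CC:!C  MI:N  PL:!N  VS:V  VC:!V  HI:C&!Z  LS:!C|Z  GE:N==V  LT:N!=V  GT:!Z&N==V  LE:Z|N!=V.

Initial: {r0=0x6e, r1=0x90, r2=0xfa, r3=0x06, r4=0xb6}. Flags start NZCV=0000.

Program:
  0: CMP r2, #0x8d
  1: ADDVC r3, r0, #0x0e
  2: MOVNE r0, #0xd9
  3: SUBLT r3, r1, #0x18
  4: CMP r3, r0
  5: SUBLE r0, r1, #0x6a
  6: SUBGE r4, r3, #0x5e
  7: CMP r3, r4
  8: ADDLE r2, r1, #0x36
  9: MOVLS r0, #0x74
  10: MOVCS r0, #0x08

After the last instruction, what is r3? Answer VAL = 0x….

[0] flags=0010 → (cmp)
[1] flags=0010 VC?T → r3=0x7c
[2] flags=0010 NE?T → r0=0xd9
[3] flags=0010 LT?F → skip
[4] flags=1001 → (cmp)
[5] flags=1001 LE?F → skip
[6] flags=1001 GE?T → r4=0x1e
[7] flags=0010 → (cmp)
[8] flags=0010 LE?F → skip
[9] flags=0010 LS?F → skip
[10] flags=0010 CS?T → r0=0x08

VAL = 0x7c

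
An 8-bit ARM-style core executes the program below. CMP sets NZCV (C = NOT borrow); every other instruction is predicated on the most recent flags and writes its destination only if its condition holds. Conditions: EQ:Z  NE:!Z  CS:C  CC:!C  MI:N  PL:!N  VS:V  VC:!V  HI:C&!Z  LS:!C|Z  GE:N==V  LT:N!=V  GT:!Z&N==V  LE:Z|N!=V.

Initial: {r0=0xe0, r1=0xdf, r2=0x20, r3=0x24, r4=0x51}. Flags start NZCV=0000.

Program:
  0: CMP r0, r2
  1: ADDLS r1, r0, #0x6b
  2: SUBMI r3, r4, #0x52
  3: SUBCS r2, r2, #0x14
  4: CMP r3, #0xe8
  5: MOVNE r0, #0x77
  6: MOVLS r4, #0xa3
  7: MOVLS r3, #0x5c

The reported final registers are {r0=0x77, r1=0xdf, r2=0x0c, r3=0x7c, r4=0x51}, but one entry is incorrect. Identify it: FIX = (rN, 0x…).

0: ✓ CMP  NZCV=1010
1: · ADDLS
2: ✓ SUBMI  r3←0xff
3: ✓ SUBCS  r2←0x0c
4: ✓ CMP  NZCV=0010
5: ✓ MOVNE  r0←0x77
6: · MOVLS
7: · MOVLS

FIX = (r3, 0xff)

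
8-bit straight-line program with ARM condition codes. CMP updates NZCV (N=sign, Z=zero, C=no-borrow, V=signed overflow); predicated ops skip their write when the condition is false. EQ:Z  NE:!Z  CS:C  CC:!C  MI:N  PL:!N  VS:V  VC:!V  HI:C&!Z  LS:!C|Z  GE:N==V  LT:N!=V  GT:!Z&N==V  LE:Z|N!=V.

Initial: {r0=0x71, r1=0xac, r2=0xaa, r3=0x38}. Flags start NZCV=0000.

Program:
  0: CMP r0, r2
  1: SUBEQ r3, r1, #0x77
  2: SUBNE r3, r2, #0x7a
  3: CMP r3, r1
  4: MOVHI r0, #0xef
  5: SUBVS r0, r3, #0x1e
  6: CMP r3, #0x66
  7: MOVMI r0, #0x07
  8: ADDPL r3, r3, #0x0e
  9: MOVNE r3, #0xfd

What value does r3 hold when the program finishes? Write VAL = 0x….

VAL = 0xfd

[0] flags=1001 → (cmp)
[1] flags=1001 EQ?F → skip
[2] flags=1001 NE?T → r3=0x30
[3] flags=1001 → (cmp)
[4] flags=1001 HI?F → skip
[5] flags=1001 VS?T → r0=0x12
[6] flags=1000 → (cmp)
[7] flags=1000 MI?T → r0=0x07
[8] flags=1000 PL?F → skip
[9] flags=1000 NE?T → r3=0xfd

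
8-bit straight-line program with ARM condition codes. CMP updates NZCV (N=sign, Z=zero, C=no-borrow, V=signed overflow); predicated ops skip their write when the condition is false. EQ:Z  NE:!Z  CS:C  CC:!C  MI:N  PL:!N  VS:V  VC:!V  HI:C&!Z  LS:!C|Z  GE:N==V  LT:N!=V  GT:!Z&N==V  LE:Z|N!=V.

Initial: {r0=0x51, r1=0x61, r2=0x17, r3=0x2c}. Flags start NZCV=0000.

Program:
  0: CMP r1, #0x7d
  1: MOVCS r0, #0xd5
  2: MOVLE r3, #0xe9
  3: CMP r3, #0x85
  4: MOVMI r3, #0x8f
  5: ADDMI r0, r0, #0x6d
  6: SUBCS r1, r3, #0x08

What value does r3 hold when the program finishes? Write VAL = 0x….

[0] flags=1000 → (cmp)
[1] flags=1000 CS?F → skip
[2] flags=1000 LE?T → r3=0xe9
[3] flags=0010 → (cmp)
[4] flags=0010 MI?F → skip
[5] flags=0010 MI?F → skip
[6] flags=0010 CS?T → r1=0xe1

VAL = 0xe9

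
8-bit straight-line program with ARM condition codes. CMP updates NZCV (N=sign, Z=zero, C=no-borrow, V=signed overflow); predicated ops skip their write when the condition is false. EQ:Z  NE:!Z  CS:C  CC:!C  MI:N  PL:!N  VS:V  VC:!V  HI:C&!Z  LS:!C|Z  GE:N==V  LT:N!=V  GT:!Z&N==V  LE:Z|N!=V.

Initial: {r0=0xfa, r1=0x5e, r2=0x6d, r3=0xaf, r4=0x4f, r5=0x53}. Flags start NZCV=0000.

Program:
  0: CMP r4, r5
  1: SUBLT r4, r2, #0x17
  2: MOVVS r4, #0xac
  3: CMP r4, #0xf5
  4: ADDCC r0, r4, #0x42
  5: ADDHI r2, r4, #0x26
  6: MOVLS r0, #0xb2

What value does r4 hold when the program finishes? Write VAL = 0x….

VAL = 0x56

0: ✓ CMP  NZCV=1000
1: ✓ SUBLT  r4←0x56
2: · MOVVS
3: ✓ CMP  NZCV=0000
4: ✓ ADDCC  r0←0x98
5: · ADDHI
6: ✓ MOVLS  r0←0xb2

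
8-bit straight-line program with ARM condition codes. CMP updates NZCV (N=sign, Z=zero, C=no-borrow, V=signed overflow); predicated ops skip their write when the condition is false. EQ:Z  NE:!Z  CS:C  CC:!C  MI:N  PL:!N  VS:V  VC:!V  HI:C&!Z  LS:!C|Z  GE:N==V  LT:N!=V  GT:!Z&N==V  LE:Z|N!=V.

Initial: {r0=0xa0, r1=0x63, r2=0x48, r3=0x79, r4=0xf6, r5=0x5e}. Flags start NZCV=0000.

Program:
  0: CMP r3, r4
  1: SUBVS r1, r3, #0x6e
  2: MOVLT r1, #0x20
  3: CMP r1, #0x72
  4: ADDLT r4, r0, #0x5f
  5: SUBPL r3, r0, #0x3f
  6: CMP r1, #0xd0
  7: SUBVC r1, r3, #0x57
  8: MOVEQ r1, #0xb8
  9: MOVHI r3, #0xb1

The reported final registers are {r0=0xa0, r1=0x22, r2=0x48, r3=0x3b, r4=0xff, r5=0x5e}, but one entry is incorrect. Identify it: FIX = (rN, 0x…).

FIX = (r3, 0x79)

[0] flags=1001 → (cmp)
[1] flags=1001 VS?T → r1=0x0b
[2] flags=1001 LT?F → skip
[3] flags=1000 → (cmp)
[4] flags=1000 LT?T → r4=0xff
[5] flags=1000 PL?F → skip
[6] flags=0000 → (cmp)
[7] flags=0000 VC?T → r1=0x22
[8] flags=0000 EQ?F → skip
[9] flags=0000 HI?F → skip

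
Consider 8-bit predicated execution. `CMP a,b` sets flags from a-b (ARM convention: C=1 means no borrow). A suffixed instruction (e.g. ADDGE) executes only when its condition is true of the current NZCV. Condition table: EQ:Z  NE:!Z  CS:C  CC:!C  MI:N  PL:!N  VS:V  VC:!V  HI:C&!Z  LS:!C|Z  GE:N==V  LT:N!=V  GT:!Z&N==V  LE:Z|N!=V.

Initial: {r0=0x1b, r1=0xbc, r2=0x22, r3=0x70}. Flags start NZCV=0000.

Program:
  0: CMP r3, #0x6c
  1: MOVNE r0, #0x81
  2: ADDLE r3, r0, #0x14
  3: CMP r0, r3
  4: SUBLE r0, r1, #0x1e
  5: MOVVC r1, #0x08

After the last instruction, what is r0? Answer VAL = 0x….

VAL = 0x9e

[0] flags=0010 → (cmp)
[1] flags=0010 NE?T → r0=0x81
[2] flags=0010 LE?F → skip
[3] flags=0011 → (cmp)
[4] flags=0011 LE?T → r0=0x9e
[5] flags=0011 VC?F → skip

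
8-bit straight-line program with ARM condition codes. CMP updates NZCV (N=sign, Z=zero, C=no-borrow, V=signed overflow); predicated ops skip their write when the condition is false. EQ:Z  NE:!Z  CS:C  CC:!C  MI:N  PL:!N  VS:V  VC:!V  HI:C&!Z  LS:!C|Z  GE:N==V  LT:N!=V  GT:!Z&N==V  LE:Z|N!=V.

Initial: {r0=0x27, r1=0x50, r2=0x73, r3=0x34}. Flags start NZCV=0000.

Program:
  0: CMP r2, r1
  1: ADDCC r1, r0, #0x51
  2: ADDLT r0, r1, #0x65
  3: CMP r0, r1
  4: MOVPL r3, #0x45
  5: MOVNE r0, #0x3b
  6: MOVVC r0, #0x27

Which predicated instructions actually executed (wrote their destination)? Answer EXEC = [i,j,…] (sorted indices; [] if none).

EXEC = [5,6]

0: ✓ CMP  NZCV=0010
1: · ADDCC
2: · ADDLT
3: ✓ CMP  NZCV=1000
4: · MOVPL
5: ✓ MOVNE  r0←0x3b
6: ✓ MOVVC  r0←0x27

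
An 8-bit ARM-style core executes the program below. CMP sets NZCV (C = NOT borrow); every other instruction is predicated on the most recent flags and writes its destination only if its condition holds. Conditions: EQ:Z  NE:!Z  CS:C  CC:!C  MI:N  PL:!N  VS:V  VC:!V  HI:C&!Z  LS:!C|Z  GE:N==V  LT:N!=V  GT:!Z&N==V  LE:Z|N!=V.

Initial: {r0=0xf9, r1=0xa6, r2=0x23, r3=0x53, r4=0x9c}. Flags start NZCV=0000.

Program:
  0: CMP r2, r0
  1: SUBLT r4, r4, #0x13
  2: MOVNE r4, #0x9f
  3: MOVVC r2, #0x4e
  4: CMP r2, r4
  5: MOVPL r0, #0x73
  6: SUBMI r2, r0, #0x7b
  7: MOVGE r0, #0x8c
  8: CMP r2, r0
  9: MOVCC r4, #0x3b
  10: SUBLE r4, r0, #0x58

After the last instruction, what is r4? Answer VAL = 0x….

0: ✓ CMP  NZCV=0000
1: · SUBLT
2: ✓ MOVNE  r4←0x9f
3: ✓ MOVVC  r2←0x4e
4: ✓ CMP  NZCV=1001
5: · MOVPL
6: ✓ SUBMI  r2←0x7e
7: ✓ MOVGE  r0←0x8c
8: ✓ CMP  NZCV=1001
9: ✓ MOVCC  r4←0x3b
10: · SUBLE

VAL = 0x3b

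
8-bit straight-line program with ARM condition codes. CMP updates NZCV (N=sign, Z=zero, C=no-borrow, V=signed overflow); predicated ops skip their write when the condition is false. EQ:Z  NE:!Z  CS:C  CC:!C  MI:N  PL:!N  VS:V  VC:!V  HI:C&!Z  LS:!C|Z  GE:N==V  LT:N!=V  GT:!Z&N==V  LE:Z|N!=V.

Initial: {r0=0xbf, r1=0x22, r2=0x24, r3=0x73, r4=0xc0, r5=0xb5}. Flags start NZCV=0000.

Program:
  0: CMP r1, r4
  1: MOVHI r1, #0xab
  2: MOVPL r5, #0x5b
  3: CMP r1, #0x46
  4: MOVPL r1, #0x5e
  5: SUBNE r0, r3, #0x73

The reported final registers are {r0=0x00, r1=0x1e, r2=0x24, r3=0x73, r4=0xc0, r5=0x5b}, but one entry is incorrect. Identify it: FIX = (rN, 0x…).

FIX = (r1, 0x22)

0: ✓ CMP  NZCV=0000
1: · MOVHI
2: ✓ MOVPL  r5←0x5b
3: ✓ CMP  NZCV=1000
4: · MOVPL
5: ✓ SUBNE  r0←0x00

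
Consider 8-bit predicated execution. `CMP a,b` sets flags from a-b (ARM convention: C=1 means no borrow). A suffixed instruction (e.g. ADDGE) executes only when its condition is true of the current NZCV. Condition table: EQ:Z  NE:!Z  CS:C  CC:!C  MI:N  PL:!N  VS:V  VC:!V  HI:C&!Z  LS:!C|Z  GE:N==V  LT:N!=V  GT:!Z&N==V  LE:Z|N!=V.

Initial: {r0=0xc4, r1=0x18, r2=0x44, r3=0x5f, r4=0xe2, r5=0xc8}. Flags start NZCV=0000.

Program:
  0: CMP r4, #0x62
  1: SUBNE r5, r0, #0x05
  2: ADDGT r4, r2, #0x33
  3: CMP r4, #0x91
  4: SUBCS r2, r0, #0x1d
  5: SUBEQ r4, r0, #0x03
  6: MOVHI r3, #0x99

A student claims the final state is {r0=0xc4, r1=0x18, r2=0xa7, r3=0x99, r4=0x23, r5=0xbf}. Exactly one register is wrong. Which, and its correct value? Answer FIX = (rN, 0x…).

FIX = (r4, 0xe2)

[0] flags=1010 → (cmp)
[1] flags=1010 NE?T → r5=0xbf
[2] flags=1010 GT?F → skip
[3] flags=0010 → (cmp)
[4] flags=0010 CS?T → r2=0xa7
[5] flags=0010 EQ?F → skip
[6] flags=0010 HI?T → r3=0x99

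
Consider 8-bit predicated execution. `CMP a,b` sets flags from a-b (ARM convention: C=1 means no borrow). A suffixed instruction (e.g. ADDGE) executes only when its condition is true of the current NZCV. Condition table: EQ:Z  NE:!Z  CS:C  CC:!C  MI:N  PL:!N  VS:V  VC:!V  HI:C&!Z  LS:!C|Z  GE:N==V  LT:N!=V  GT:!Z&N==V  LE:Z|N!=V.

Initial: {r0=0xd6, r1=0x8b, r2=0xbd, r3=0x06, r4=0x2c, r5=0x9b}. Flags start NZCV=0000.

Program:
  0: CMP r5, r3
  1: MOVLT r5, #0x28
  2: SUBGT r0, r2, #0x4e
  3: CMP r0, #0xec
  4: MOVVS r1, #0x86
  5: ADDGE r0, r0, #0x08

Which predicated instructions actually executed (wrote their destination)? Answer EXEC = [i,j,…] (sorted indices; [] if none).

0: ✓ CMP  NZCV=1010
1: ✓ MOVLT  r5←0x28
2: · SUBGT
3: ✓ CMP  NZCV=1000
4: · MOVVS
5: · ADDGE

EXEC = [1]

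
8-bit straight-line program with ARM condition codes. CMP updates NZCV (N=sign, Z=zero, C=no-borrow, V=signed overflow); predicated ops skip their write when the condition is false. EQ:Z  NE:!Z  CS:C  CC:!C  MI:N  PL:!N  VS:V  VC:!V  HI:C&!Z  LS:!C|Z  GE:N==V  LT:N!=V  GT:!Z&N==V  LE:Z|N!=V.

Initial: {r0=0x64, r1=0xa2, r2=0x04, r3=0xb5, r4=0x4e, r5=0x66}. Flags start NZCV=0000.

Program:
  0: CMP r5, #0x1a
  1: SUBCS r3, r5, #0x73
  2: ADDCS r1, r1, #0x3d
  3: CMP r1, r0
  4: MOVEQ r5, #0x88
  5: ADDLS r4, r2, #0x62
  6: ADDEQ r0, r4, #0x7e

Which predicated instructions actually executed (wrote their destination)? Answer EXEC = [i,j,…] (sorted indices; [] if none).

[0] flags=0010 → (cmp)
[1] flags=0010 CS?T → r3=0xf3
[2] flags=0010 CS?T → r1=0xdf
[3] flags=0011 → (cmp)
[4] flags=0011 EQ?F → skip
[5] flags=0011 LS?F → skip
[6] flags=0011 EQ?F → skip

EXEC = [1,2]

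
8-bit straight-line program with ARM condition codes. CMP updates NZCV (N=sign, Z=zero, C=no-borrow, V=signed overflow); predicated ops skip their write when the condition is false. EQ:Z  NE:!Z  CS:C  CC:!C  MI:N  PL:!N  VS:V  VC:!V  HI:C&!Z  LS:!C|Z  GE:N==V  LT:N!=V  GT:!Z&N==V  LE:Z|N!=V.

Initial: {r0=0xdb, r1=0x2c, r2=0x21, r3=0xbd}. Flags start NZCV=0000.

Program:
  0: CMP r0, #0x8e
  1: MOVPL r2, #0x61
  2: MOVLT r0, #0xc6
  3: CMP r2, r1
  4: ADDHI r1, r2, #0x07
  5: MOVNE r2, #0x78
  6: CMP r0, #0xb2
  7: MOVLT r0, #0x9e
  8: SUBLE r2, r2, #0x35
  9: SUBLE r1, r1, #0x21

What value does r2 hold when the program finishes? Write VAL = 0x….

0: ✓ CMP  NZCV=0010
1: ✓ MOVPL  r2←0x61
2: · MOVLT
3: ✓ CMP  NZCV=0010
4: ✓ ADDHI  r1←0x68
5: ✓ MOVNE  r2←0x78
6: ✓ CMP  NZCV=0010
7: · MOVLT
8: · SUBLE
9: · SUBLE

VAL = 0x78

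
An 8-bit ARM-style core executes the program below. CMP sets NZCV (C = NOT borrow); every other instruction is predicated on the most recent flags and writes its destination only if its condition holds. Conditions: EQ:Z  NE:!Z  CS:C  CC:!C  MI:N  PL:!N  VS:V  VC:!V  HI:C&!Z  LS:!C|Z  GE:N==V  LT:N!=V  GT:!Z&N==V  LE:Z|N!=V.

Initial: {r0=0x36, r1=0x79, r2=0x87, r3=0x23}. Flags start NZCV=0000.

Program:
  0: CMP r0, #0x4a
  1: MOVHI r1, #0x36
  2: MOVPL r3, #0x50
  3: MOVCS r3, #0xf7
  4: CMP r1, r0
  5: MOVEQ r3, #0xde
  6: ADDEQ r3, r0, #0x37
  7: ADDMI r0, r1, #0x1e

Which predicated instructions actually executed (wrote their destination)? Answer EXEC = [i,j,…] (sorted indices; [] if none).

EXEC = []

0: ✓ CMP  NZCV=1000
1: · MOVHI
2: · MOVPL
3: · MOVCS
4: ✓ CMP  NZCV=0010
5: · MOVEQ
6: · ADDEQ
7: · ADDMI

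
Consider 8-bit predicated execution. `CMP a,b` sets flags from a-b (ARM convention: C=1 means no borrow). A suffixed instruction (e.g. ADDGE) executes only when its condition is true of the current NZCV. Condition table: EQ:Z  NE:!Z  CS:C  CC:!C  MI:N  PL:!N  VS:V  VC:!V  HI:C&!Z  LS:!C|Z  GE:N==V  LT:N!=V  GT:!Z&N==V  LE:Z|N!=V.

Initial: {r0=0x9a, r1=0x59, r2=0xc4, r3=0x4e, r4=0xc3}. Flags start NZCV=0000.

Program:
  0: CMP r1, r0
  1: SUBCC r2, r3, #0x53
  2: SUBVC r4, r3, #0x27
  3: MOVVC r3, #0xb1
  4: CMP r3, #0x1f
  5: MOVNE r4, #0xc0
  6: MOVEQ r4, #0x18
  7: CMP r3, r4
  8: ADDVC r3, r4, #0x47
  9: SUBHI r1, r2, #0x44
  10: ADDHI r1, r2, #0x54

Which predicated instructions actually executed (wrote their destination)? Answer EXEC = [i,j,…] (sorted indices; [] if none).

[0] flags=1001 → (cmp)
[1] flags=1001 CC?T → r2=0xfb
[2] flags=1001 VC?F → skip
[3] flags=1001 VC?F → skip
[4] flags=0010 → (cmp)
[5] flags=0010 NE?T → r4=0xc0
[6] flags=0010 EQ?F → skip
[7] flags=1001 → (cmp)
[8] flags=1001 VC?F → skip
[9] flags=1001 HI?F → skip
[10] flags=1001 HI?F → skip

EXEC = [1,5]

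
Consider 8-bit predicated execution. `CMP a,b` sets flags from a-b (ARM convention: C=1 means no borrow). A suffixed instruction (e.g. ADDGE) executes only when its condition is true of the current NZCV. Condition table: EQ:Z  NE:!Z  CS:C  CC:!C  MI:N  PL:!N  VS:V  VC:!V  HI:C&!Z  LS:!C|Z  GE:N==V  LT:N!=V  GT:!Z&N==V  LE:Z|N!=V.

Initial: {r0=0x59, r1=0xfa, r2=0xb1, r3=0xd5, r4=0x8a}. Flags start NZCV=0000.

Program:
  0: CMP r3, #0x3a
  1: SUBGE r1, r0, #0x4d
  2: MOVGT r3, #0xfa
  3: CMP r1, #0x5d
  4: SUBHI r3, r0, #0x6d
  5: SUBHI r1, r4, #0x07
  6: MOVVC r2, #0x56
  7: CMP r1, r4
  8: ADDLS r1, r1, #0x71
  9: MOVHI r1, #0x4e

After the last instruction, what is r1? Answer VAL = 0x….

0: ✓ CMP  NZCV=1010
1: · SUBGE
2: · MOVGT
3: ✓ CMP  NZCV=1010
4: ✓ SUBHI  r3←0xec
5: ✓ SUBHI  r1←0x83
6: ✓ MOVVC  r2←0x56
7: ✓ CMP  NZCV=1000
8: ✓ ADDLS  r1←0xf4
9: · MOVHI

VAL = 0xf4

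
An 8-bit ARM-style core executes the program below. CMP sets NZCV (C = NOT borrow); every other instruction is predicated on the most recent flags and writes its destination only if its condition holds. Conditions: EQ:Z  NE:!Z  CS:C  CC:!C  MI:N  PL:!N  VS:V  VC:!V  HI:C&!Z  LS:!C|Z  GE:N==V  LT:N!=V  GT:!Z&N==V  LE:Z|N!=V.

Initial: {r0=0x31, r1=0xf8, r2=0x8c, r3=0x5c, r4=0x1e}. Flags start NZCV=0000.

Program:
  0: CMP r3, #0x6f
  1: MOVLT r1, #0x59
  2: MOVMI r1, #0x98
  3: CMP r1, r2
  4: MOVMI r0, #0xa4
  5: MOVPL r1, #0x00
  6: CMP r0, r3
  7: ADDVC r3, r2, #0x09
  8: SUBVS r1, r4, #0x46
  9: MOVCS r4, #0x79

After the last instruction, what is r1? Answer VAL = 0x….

VAL = 0x00

0: ✓ CMP  NZCV=1000
1: ✓ MOVLT  r1←0x59
2: ✓ MOVMI  r1←0x98
3: ✓ CMP  NZCV=0010
4: · MOVMI
5: ✓ MOVPL  r1←0x00
6: ✓ CMP  NZCV=1000
7: ✓ ADDVC  r3←0x95
8: · SUBVS
9: · MOVCS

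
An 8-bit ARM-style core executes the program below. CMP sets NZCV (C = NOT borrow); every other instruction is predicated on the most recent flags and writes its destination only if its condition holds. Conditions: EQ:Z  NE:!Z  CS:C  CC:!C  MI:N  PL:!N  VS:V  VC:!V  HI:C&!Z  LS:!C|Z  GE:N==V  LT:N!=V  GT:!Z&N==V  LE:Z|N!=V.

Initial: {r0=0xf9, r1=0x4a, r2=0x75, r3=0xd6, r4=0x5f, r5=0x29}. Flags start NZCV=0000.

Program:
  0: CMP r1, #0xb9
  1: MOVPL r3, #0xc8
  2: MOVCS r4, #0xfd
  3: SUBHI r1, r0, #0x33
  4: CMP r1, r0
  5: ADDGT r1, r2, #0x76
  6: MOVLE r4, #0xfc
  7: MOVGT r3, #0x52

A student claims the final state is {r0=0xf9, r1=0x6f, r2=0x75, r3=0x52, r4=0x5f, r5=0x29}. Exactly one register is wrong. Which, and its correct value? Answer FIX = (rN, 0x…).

[0] flags=1001 → (cmp)
[1] flags=1001 PL?F → skip
[2] flags=1001 CS?F → skip
[3] flags=1001 HI?F → skip
[4] flags=0000 → (cmp)
[5] flags=0000 GT?T → r1=0xeb
[6] flags=0000 LE?F → skip
[7] flags=0000 GT?T → r3=0x52

FIX = (r1, 0xeb)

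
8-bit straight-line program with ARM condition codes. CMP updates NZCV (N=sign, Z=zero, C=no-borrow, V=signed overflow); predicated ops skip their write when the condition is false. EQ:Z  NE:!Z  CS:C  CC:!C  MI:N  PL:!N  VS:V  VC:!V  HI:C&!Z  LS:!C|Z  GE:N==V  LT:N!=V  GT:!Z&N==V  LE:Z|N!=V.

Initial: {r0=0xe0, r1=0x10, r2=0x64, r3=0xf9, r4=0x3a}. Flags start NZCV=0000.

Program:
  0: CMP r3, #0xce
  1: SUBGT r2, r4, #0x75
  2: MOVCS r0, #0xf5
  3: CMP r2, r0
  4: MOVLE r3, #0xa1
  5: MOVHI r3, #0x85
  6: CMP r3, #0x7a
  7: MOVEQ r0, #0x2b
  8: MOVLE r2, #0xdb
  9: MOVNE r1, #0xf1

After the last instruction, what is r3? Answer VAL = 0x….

[0] flags=0010 → (cmp)
[1] flags=0010 GT?T → r2=0xc5
[2] flags=0010 CS?T → r0=0xf5
[3] flags=1000 → (cmp)
[4] flags=1000 LE?T → r3=0xa1
[5] flags=1000 HI?F → skip
[6] flags=0011 → (cmp)
[7] flags=0011 EQ?F → skip
[8] flags=0011 LE?T → r2=0xdb
[9] flags=0011 NE?T → r1=0xf1

VAL = 0xa1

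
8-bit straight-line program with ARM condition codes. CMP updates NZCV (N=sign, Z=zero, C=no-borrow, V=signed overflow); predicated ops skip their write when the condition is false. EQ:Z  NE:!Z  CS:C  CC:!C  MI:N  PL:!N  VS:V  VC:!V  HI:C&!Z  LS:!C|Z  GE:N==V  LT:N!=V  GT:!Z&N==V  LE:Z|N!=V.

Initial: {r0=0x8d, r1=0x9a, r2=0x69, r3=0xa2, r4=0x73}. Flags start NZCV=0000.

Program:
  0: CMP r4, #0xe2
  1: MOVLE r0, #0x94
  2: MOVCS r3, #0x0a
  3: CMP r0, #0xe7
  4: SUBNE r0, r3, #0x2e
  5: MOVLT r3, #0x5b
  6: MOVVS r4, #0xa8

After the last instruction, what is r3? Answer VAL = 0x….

0: ✓ CMP  NZCV=1001
1: · MOVLE
2: · MOVCS
3: ✓ CMP  NZCV=1000
4: ✓ SUBNE  r0←0x74
5: ✓ MOVLT  r3←0x5b
6: · MOVVS

VAL = 0x5b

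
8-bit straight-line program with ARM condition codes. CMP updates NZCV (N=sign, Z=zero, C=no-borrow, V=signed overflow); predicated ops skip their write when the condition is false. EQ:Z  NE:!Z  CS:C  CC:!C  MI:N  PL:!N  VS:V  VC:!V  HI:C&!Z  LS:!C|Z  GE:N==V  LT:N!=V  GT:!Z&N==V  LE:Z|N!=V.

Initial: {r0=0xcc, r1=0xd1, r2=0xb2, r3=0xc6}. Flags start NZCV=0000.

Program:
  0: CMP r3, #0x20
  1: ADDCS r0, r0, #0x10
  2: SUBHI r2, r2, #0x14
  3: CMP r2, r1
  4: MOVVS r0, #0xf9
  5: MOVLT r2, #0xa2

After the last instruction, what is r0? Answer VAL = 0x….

VAL = 0xdc

0: ✓ CMP  NZCV=1010
1: ✓ ADDCS  r0←0xdc
2: ✓ SUBHI  r2←0x9e
3: ✓ CMP  NZCV=1000
4: · MOVVS
5: ✓ MOVLT  r2←0xa2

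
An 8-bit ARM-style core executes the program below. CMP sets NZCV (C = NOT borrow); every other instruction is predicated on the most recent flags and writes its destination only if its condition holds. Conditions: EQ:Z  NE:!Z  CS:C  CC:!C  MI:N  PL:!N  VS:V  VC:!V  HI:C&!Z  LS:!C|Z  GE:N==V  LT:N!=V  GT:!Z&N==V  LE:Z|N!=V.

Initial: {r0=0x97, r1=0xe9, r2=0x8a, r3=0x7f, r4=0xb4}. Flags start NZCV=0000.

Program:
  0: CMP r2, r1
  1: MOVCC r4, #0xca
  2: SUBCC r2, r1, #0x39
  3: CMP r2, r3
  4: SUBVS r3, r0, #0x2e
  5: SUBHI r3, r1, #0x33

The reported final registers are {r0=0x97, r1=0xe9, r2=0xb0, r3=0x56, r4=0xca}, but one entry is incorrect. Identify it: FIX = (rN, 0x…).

[0] flags=1000 → (cmp)
[1] flags=1000 CC?T → r4=0xca
[2] flags=1000 CC?T → r2=0xb0
[3] flags=0011 → (cmp)
[4] flags=0011 VS?T → r3=0x69
[5] flags=0011 HI?T → r3=0xb6

FIX = (r3, 0xb6)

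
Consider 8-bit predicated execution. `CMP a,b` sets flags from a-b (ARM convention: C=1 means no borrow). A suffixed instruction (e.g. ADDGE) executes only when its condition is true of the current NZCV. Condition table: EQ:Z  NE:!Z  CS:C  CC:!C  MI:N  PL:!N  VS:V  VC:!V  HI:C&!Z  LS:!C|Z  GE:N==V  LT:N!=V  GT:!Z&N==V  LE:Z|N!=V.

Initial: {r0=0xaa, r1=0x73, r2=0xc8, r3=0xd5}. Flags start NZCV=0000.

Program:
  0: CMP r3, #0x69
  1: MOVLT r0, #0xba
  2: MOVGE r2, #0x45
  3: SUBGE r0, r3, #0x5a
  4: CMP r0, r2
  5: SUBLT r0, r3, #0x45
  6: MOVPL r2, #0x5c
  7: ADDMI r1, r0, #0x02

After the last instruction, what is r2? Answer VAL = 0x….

0: ✓ CMP  NZCV=0011
1: ✓ MOVLT  r0←0xba
2: · MOVGE
3: · SUBGE
4: ✓ CMP  NZCV=1000
5: ✓ SUBLT  r0←0x90
6: · MOVPL
7: ✓ ADDMI  r1←0x92

VAL = 0xc8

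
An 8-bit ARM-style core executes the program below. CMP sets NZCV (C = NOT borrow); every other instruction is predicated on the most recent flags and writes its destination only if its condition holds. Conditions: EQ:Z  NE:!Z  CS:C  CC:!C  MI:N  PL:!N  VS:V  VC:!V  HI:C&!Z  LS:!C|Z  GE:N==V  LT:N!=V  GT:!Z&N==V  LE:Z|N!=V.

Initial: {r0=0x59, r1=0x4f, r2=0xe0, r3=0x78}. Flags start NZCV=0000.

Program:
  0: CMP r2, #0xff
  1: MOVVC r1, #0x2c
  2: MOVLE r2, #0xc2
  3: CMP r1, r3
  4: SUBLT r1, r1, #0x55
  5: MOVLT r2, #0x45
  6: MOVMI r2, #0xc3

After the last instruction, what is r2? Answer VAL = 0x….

VAL = 0xc3

[0] flags=1000 → (cmp)
[1] flags=1000 VC?T → r1=0x2c
[2] flags=1000 LE?T → r2=0xc2
[3] flags=1000 → (cmp)
[4] flags=1000 LT?T → r1=0xd7
[5] flags=1000 LT?T → r2=0x45
[6] flags=1000 MI?T → r2=0xc3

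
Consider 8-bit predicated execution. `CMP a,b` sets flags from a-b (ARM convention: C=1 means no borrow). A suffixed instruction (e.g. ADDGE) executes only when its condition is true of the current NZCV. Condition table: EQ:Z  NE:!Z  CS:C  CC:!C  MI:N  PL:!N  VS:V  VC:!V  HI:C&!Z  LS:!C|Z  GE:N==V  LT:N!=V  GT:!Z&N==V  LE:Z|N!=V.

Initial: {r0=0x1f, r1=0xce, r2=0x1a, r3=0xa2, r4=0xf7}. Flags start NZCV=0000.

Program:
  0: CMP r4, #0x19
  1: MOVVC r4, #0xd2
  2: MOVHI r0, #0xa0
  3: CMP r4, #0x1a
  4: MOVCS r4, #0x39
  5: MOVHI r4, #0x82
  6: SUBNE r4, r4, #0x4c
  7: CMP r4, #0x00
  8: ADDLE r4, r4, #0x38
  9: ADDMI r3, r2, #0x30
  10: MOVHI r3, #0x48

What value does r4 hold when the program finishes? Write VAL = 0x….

0: ✓ CMP  NZCV=1010
1: ✓ MOVVC  r4←0xd2
2: ✓ MOVHI  r0←0xa0
3: ✓ CMP  NZCV=1010
4: ✓ MOVCS  r4←0x39
5: ✓ MOVHI  r4←0x82
6: ✓ SUBNE  r4←0x36
7: ✓ CMP  NZCV=0010
8: · ADDLE
9: · ADDMI
10: ✓ MOVHI  r3←0x48

VAL = 0x36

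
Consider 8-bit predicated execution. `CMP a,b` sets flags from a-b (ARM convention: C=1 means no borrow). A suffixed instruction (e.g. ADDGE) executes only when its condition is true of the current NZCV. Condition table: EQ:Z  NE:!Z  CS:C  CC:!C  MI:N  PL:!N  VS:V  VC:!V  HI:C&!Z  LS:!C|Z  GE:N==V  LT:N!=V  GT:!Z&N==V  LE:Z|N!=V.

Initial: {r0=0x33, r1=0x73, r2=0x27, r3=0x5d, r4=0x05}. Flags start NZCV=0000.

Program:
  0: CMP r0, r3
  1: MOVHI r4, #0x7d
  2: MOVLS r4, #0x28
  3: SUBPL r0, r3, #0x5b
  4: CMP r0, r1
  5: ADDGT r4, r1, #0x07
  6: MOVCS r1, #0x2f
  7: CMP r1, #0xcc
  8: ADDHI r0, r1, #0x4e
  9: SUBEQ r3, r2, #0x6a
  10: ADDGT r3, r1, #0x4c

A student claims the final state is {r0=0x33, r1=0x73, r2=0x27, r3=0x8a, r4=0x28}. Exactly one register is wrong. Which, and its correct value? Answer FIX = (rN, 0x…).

[0] flags=1000 → (cmp)
[1] flags=1000 HI?F → skip
[2] flags=1000 LS?T → r4=0x28
[3] flags=1000 PL?F → skip
[4] flags=1000 → (cmp)
[5] flags=1000 GT?F → skip
[6] flags=1000 CS?F → skip
[7] flags=1001 → (cmp)
[8] flags=1001 HI?F → skip
[9] flags=1001 EQ?F → skip
[10] flags=1001 GT?T → r3=0xbf

FIX = (r3, 0xbf)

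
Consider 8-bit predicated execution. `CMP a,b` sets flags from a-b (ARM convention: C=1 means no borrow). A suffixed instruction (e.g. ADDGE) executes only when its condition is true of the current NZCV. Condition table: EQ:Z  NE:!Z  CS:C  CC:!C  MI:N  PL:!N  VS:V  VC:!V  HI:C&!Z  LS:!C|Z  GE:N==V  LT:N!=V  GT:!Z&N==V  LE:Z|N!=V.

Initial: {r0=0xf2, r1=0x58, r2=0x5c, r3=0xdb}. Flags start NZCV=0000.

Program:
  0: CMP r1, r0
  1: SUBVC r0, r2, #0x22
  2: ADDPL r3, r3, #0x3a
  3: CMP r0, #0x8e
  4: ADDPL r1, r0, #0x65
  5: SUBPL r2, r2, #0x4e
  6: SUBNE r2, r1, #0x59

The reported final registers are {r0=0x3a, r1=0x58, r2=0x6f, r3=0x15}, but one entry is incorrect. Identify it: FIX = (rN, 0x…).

FIX = (r2, 0xff)

[0] flags=0000 → (cmp)
[1] flags=0000 VC?T → r0=0x3a
[2] flags=0000 PL?T → r3=0x15
[3] flags=1001 → (cmp)
[4] flags=1001 PL?F → skip
[5] flags=1001 PL?F → skip
[6] flags=1001 NE?T → r2=0xff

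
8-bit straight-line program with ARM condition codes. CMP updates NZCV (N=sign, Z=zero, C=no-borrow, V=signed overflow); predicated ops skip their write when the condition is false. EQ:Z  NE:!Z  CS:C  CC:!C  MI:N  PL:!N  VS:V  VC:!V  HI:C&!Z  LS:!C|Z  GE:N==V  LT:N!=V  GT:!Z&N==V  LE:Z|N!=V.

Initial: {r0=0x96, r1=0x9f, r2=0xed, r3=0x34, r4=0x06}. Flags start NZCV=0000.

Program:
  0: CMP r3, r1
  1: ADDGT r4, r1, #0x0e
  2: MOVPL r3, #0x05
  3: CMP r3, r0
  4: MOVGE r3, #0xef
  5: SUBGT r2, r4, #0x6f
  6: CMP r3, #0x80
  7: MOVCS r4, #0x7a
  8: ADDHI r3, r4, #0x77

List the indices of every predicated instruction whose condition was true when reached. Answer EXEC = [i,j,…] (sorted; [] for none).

EXEC = [1,4,5,7,8]

[0] flags=1001 → (cmp)
[1] flags=1001 GT?T → r4=0xad
[2] flags=1001 PL?F → skip
[3] flags=1001 → (cmp)
[4] flags=1001 GE?T → r3=0xef
[5] flags=1001 GT?T → r2=0x3e
[6] flags=0010 → (cmp)
[7] flags=0010 CS?T → r4=0x7a
[8] flags=0010 HI?T → r3=0xf1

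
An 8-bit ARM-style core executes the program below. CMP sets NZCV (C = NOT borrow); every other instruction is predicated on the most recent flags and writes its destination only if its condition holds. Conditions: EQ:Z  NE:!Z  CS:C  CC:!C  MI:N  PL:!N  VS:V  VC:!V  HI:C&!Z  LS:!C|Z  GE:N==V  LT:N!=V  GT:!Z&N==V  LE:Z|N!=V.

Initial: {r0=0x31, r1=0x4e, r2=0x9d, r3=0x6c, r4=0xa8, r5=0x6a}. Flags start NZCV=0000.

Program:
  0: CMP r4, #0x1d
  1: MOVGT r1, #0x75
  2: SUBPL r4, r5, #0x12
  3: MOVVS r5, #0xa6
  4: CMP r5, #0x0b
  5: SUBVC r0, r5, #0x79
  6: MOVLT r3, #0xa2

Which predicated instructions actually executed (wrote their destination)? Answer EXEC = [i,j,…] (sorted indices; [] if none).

0: ✓ CMP  NZCV=1010
1: · MOVGT
2: · SUBPL
3: · MOVVS
4: ✓ CMP  NZCV=0010
5: ✓ SUBVC  r0←0xf1
6: · MOVLT

EXEC = [5]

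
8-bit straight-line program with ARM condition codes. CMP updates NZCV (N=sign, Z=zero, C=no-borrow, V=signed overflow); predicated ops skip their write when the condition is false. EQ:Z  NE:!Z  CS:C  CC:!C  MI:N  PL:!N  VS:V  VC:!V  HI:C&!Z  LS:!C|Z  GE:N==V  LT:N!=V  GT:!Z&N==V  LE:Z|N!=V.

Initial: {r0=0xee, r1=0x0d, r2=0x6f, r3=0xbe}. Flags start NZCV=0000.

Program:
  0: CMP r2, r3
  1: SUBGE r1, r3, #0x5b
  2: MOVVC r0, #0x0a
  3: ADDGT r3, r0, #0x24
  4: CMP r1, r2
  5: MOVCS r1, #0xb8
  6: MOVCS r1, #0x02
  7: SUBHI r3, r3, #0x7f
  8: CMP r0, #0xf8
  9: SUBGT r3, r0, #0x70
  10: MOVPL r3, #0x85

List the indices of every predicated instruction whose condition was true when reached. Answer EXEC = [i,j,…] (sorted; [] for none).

[0] flags=1001 → (cmp)
[1] flags=1001 GE?T → r1=0x63
[2] flags=1001 VC?F → skip
[3] flags=1001 GT?T → r3=0x12
[4] flags=1000 → (cmp)
[5] flags=1000 CS?F → skip
[6] flags=1000 CS?F → skip
[7] flags=1000 HI?F → skip
[8] flags=1000 → (cmp)
[9] flags=1000 GT?F → skip
[10] flags=1000 PL?F → skip

EXEC = [1,3]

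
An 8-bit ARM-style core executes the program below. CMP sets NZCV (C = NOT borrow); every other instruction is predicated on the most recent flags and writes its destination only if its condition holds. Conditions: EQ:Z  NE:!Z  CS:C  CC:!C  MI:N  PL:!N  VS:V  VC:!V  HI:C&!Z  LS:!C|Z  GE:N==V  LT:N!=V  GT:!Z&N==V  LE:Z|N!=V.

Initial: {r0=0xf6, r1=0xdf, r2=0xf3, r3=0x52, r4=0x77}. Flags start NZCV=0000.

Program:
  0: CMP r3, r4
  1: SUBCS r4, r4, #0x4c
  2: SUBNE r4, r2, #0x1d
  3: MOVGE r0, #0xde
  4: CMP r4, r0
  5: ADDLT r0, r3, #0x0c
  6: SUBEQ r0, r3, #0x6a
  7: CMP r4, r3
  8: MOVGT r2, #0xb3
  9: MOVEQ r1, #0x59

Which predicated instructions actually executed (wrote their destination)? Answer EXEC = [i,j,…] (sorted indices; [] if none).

EXEC = [2,5]

[0] flags=1000 → (cmp)
[1] flags=1000 CS?F → skip
[2] flags=1000 NE?T → r4=0xd6
[3] flags=1000 GE?F → skip
[4] flags=1000 → (cmp)
[5] flags=1000 LT?T → r0=0x5e
[6] flags=1000 EQ?F → skip
[7] flags=1010 → (cmp)
[8] flags=1010 GT?F → skip
[9] flags=1010 EQ?F → skip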